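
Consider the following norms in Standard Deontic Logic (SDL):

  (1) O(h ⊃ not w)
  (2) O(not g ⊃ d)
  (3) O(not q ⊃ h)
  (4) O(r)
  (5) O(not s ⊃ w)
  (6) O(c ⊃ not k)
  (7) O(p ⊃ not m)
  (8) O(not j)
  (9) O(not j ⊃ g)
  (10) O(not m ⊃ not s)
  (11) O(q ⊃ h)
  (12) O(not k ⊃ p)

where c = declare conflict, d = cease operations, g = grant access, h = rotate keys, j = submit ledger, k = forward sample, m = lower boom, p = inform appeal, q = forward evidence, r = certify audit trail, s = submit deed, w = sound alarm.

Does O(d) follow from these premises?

Premise 2 is O(not g ⊃ d), but O(not g) is not derivable from the premises, so it does not yield O(d).
No other premise forces O(d). An ideal world satisfying every premise can still have d false, so O(d) is not derivable.

No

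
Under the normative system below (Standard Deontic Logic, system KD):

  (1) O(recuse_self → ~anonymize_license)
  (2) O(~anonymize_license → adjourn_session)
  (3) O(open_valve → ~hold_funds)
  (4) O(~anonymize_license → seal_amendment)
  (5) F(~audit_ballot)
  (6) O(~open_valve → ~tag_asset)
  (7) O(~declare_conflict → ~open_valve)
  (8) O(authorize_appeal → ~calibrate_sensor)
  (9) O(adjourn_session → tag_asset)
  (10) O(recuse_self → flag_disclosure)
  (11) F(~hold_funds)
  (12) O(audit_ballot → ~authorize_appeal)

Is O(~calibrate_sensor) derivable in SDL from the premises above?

Premise 8 is O(authorize_appeal → ~calibrate_sensor), but O(authorize_appeal) is not derivable from the premises, so it does not yield O(~calibrate_sensor).
No other premise forces O(~calibrate_sensor). An ideal world satisfying every premise can still have ~calibrate_sensor false, so O(~calibrate_sensor) is not derivable.

No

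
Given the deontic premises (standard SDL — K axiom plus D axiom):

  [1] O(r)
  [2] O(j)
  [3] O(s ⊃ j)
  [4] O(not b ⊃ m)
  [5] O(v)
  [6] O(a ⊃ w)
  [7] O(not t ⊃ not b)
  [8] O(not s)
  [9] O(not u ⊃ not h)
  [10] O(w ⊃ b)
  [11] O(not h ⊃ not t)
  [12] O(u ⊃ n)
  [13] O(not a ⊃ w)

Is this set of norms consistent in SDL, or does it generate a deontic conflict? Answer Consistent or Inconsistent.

Premise 3 is O(s ⊃ j); even if O(j) held, inferring O(s) would be affirming the consequent — invalid.
So O(s) is not derivable, and the apparent clash with O(not s) does not arise.
A world satisfying every obligation exists (e.g. a=false, b=true, h=true, j=true, m=false, n=true, r=true, s=false, t=true, u=true, v=true, w=true); no atom is both obligatory and forbidden, so the set is consistent.

Consistent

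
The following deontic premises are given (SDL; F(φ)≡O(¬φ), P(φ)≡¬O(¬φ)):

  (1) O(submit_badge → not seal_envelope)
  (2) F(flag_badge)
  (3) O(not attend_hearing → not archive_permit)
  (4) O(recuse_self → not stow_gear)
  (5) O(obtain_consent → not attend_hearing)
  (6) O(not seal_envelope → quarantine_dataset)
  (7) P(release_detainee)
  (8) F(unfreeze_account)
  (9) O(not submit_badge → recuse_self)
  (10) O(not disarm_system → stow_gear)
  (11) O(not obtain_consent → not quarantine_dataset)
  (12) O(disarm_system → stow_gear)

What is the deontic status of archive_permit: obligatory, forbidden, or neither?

Forbidden

Premises 10 and 12 cover both cases: O(not disarm_system → stow_gear) and O(disarm_system → stow_gear). Since not disarm_system ∨ disarm_system is a tautology, O(stow_gear) follows.
The contrapositive of premise 4 (O(recuse_self → not stow_gear)) is O(stow_gear → not recuse_self), and O(stow_gear) is already established, so O(not recuse_self).
Premise 9 is O(not submit_badge → recuse_self); contrapositively O(not recuse_self → submit_badge). Since O(not recuse_self) holds, K gives O(submit_badge).
From O(submit_badge) and premise 1, O(submit_badge → not seal_envelope), we obtain O(not seal_envelope).
Applying K to premise 6 (O(not seal_envelope → quarantine_dataset)) and O(not seal_envelope) yields O(quarantine_dataset).
Premise 11 is O(not obtain_consent → not quarantine_dataset); contrapositively O(quarantine_dataset → obtain_consent). Since O(quarantine_dataset) holds, K gives O(obtain_consent).
Premise 5 is O(obtain_consent → not attend_hearing); since O(obtain_consent), deontic closure gives O(not attend_hearing).
With premise 3, O(not attend_hearing → not archive_permit), the K-axiom yields O(not archive_permit).
Premises 2, 7, 8 do not contribute to this derivation.
Thus O(not archive_permit), which is F(archive_permit): archive_permit is forbidden.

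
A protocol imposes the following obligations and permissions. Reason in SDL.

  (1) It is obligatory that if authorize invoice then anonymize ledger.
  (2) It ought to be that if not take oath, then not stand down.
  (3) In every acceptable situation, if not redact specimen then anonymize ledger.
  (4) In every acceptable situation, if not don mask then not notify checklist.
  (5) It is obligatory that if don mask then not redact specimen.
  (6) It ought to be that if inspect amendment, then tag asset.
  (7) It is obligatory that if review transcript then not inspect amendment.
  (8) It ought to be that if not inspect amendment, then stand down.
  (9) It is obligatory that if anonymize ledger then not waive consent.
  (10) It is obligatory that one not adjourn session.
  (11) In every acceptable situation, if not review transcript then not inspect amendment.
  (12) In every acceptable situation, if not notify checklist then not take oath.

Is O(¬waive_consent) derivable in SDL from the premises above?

Premises 11 and 7 cover both cases: O(¬review_transcript → ¬inspect_amendment) and O(review_transcript → ¬inspect_amendment). Since ¬review_transcript ∨ review_transcript is a tautology, O(¬inspect_amendment) follows.
Premise 8 is O(¬inspect_amendment → stand_down); since O(¬inspect_amendment), deontic closure gives O(stand_down).
Premise 2, O(¬take_oath → ¬stand_down), contraposes to O(stand_down → take_oath); with O(stand_down) we get O(take_oath).
The contrapositive of premise 12 (O(¬notify_checklist → ¬take_oath)) is O(take_oath → notify_checklist), and O(take_oath) is already established, so O(notify_checklist).
Premise 4 is O(¬don_mask → ¬notify_checklist); contrapositively O(notify_checklist → don_mask). Since O(notify_checklist) holds, K gives O(don_mask).
Premise 5 is O(don_mask → ¬redact_specimen); since O(don_mask), deontic closure gives O(¬redact_specimen).
Applying K to premise 3 (O(¬redact_specimen → anonymize_ledger)) and O(¬redact_specimen) yields O(anonymize_ledger).
With premise 9, O(anonymize_ledger → ¬waive_consent), the K-axiom yields O(¬waive_consent).
Premises 1, 6, 10 do not contribute to this derivation.
So O(¬waive_consent) follows.

Yes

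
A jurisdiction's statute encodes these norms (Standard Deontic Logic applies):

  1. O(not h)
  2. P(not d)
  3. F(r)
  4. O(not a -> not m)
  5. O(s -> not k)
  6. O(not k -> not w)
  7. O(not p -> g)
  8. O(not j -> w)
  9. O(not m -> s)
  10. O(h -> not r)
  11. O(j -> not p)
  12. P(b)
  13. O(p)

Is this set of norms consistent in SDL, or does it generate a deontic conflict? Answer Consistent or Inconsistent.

Premise 10 is O(h -> not r); even if O(not r) held, inferring O(h) would be affirming the consequent — invalid.
So O(h) is not derivable, and the apparent clash with O(not h) does not arise.
A world satisfying every obligation exists (e.g. a=true, b=false, d=false, g=false, h=false, j=false, k=true, m=true, p=true, r=false, s=false, w=true); no atom is both obligatory and forbidden, so the set is consistent.

Consistent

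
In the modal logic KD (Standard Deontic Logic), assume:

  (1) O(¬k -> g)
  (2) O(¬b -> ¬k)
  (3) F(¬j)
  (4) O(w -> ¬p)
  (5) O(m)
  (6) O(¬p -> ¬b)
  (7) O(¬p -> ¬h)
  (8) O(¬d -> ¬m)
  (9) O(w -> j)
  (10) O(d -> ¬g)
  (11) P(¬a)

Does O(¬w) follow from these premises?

Premise 5 states O(m) outright.
Premise 8 is O(¬d -> ¬m); contrapositively O(m -> d). Since O(m) holds, K gives O(d).
With premise 10, O(d -> ¬g), the K-axiom yields O(¬g).
Premise 1, O(¬k -> g), contraposes to O(¬g -> k); with O(¬g) we get O(k).
Premise 2, O(¬b -> ¬k), contraposes to O(k -> b); with O(k) we get O(b).
The contrapositive of premise 6 (O(¬p -> ¬b)) is O(b -> p), and O(b) is already established, so O(p).
Premise 4, O(w -> ¬p), contraposes to O(p -> ¬w); with O(p) we get O(¬w).
Premises 3, 7, 9, 11 do not contribute to this derivation.
So O(¬w) follows.

Yes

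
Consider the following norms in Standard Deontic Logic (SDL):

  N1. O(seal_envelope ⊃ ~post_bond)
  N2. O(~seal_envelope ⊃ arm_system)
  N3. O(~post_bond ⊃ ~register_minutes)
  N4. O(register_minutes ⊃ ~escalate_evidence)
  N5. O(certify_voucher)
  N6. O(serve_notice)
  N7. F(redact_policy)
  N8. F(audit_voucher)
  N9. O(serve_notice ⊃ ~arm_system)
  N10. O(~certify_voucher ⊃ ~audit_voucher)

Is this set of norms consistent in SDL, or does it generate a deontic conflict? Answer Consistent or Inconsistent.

Premise 10 is O(~certify_voucher ⊃ ~audit_voucher); even if O(~audit_voucher) held, inferring O(~certify_voucher) would be affirming the consequent — invalid.
So O(~certify_voucher) is not derivable, and the apparent clash with O(certify_voucher) does not arise.
A world satisfying every obligation exists (e.g. arm_system=false, audit_voucher=false, certify_voucher=true, escalate_evidence=false, post_bond=false, redact_policy=false, register_minutes=false, seal_envelope=true, serve_notice=true); no atom is both obligatory and forbidden, so the set is consistent.

Consistent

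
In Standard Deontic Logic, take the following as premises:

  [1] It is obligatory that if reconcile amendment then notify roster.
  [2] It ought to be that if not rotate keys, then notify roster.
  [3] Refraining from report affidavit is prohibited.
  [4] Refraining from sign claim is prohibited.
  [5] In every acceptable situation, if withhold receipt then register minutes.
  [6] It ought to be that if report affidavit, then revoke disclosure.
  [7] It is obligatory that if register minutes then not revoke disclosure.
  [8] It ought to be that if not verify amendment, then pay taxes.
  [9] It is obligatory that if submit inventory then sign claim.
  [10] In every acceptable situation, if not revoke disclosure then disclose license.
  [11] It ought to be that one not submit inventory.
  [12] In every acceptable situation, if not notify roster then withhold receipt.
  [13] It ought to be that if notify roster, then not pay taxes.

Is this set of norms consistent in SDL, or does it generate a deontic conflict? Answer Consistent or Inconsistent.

Premise 9 is O(submit_inventory → sign_claim); even if O(sign_claim) held, inferring O(submit_inventory) would be affirming the consequent — invalid.
So O(submit_inventory) is not derivable, and the apparent clash with O(¬submit_inventory) does not arise.
A world satisfying every obligation exists (e.g. disclose_license=false, notify_roster=true, pay_taxes=false, reconcile_amendment=false, register_minutes=false, report_affidavit=true, revoke_disclosure=true, rotate_keys=false, sign_claim=true, submit_inventory=false, verify_amendment=true, withhold_receipt=false); no atom is both obligatory and forbidden, so the set is consistent.

Consistent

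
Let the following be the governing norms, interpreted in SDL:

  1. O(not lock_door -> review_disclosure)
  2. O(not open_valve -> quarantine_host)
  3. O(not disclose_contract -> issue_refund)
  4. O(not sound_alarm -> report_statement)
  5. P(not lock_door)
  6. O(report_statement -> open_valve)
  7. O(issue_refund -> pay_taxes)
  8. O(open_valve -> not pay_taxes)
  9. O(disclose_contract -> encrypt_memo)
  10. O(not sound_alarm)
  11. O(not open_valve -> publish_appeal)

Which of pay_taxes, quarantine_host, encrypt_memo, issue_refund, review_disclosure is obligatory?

From premise 10 we have O(not sound_alarm).
Premise 4 is O(not sound_alarm -> report_statement); since O(not sound_alarm), deontic closure gives O(report_statement).
With premise 6, O(report_statement -> open_valve), the K-axiom yields O(open_valve).
Applying K to premise 8 (O(open_valve -> not pay_taxes)) and O(open_valve) yields O(not pay_taxes).
Premise 7 is O(issue_refund -> pay_taxes); contrapositively O(not pay_taxes -> not issue_refund). Since O(not pay_taxes) holds, K gives O(not issue_refund).
The contrapositive of premise 3 (O(not disclose_contract -> issue_refund)) is O(not issue_refund -> disclose_contract), and O(not issue_refund) is already established, so O(disclose_contract).
Applying K to premise 9 (O(disclose_contract -> encrypt_memo)) and O(disclose_contract) yields O(encrypt_memo).
So O(encrypt_memo) holds — encrypt_memo is obligatory. None of the other listed options is made obligatory by any chain of premises.

encrypt_memo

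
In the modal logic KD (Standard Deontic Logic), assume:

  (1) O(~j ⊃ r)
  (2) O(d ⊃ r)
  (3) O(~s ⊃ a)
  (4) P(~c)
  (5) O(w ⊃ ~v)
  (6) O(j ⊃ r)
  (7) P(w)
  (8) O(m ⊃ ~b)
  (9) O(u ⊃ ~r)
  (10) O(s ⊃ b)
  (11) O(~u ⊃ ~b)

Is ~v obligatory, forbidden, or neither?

Premise 5 is O(w ⊃ ~v), but O(w) is not derivable from the premises (the permission P(w) asserts only ~O(~w), not O(w)), so it does not yield O(~v).
No premise or chain of K-axiom applications forces O(~v), and none forces O(v). So ~v is neither obligatory nor forbidden under these norms.

Neither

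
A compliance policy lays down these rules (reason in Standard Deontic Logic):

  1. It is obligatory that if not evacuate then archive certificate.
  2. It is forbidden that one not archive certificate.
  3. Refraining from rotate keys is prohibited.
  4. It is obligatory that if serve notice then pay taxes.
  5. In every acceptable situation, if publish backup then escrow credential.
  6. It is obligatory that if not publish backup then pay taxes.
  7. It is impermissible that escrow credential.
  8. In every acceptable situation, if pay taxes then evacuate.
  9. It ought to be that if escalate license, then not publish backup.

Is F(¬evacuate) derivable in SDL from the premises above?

Yes

Premise 7 is F(escrow_credential), i.e. O(¬escrow_credential).
The contrapositive of premise 5 (O(publish_backup → escrow_credential)) is O(¬escrow_credential → ¬publish_backup), and O(¬escrow_credential) is already established, so O(¬publish_backup).
From O(¬publish_backup) and premise 6, O(¬publish_backup → pay_taxes), we obtain O(pay_taxes).
Applying K to premise 8 (O(pay_taxes → evacuate)) and O(pay_taxes) yields O(evacuate).
Premises 1, 2, 3, 4, 9 do not contribute to this derivation.
So O(evacuate) holds, i.e. F(¬evacuate). The claim follows.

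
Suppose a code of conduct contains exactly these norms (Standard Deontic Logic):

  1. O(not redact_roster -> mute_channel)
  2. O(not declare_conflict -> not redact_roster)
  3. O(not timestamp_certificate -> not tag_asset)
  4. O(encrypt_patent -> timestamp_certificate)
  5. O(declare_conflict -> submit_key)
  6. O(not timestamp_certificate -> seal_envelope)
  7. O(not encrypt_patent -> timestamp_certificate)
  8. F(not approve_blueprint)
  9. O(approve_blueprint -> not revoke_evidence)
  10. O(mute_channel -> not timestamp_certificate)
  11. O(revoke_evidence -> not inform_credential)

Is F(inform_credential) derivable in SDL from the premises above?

No

Premise 11 is O(revoke_evidence -> not inform_credential), but O(revoke_evidence) is not derivable from the premises, so it does not yield O(not inform_credential).
No other premise forces O(not inform_credential). An ideal world satisfying every premise can still have inform_credential true, so F(inform_credential) is not derivable.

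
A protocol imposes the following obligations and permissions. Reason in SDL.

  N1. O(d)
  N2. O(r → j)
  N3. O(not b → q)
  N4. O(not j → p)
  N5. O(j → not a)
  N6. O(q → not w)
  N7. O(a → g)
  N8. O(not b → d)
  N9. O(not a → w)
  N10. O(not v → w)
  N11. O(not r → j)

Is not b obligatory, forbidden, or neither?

Premises 11 and 2 are O(not r → j) and O(r → j); every ideal world satisfies not r or r, so in either case j holds — hence O(j).
From O(j) and premise 5, O(j → not a), we obtain O(not a).
From O(not a) and premise 9, O(not a → w), we obtain O(w).
Premise 6, O(q → not w), contraposes to O(w → not q); with O(w) we get O(not q).
Premise 3, O(not b → q), contraposes to O(not q → b); with O(not q) we get O(b).
Premises 1, 4, 7, 8, 10 do not contribute to this derivation.
Thus O(b), which is F(not b): not b is forbidden.

Forbidden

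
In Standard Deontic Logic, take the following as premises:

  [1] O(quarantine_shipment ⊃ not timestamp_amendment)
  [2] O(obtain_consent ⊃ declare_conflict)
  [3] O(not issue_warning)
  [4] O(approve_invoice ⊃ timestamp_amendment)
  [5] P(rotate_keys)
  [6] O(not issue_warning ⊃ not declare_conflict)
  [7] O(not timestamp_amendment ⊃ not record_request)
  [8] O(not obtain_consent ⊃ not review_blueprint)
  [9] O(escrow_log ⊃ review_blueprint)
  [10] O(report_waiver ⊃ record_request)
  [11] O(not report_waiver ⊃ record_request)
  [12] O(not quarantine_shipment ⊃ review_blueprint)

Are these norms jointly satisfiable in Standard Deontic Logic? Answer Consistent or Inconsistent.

Inconsistent

Premises 11 and 10 are O(not report_waiver ⊃ record_request) and O(report_waiver ⊃ record_request); every ideal world satisfies not report_waiver or report_waiver, so in either case record_request holds — hence O(record_request).
The contrapositive of premise 7 (O(not timestamp_amendment ⊃ not record_request)) is O(record_request ⊃ timestamp_amendment), and O(record_request) is already established, so O(timestamp_amendment).
Premise 1, O(quarantine_shipment ⊃ not timestamp_amendment), contraposes to O(timestamp_amendment ⊃ not quarantine_shipment); with O(timestamp_amendment) we get O(not quarantine_shipment).
Applying K to premise 12 (O(not quarantine_shipment ⊃ review_blueprint)) and O(not quarantine_shipment) yields O(review_blueprint).
The contrapositive of premise 8 (O(not obtain_consent ⊃ not review_blueprint)) is O(review_blueprint ⊃ obtain_consent), and O(review_blueprint) is already established, so O(obtain_consent).
Premise 2 is O(obtain_consent ⊃ declare_conflict); since O(obtain_consent), deontic closure gives O(declare_conflict).
Premise 6, O(not issue_warning ⊃ not declare_conflict), contraposes to O(declare_conflict ⊃ issue_warning); with O(declare_conflict) we get O(issue_warning).
However, premise 3 gives O(not issue_warning).
We now have both O(issue_warning) and O(not issue_warning) — issue_warning is simultaneously obligatory and forbidden, violating the D-axiom.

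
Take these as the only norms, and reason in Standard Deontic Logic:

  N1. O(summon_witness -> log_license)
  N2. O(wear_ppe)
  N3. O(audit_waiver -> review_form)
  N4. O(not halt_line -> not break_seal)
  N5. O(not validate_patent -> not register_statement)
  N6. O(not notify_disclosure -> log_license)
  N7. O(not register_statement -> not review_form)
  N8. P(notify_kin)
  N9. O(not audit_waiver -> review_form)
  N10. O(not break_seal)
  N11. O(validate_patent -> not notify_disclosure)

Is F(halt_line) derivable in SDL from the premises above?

No

Premise 4 is O(not halt_line -> not break_seal); even if O(not break_seal) held, inferring O(not halt_line) would be affirming the consequent — invalid.
No other premise forces O(not halt_line). An ideal world satisfying every premise can still have halt_line true, so F(halt_line) is not derivable.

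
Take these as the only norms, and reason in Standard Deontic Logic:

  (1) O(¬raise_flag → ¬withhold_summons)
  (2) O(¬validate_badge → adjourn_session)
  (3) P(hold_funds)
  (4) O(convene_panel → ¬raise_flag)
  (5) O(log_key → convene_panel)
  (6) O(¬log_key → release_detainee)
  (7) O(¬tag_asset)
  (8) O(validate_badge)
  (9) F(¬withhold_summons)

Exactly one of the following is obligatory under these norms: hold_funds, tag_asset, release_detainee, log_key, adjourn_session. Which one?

Premise 9, F(¬withhold_summons), is equivalent to O(withhold_summons).
The contrapositive of premise 1 (O(¬raise_flag → ¬withhold_summons)) is O(withhold_summons → raise_flag), and O(withhold_summons) is already established, so O(raise_flag).
The contrapositive of premise 4 (O(convene_panel → ¬raise_flag)) is O(raise_flag → ¬convene_panel), and O(raise_flag) is already established, so O(¬convene_panel).
Premise 5, O(log_key → convene_panel), contraposes to O(¬convene_panel → ¬log_key); with O(¬convene_panel) we get O(¬log_key).
Premise 6 is O(¬log_key → release_detainee); since O(¬log_key), deontic closure gives O(release_detainee).
So O(release_detainee) holds — release_detainee is obligatory. None of the other listed options is made obligatory by any chain of premises.

release_detainee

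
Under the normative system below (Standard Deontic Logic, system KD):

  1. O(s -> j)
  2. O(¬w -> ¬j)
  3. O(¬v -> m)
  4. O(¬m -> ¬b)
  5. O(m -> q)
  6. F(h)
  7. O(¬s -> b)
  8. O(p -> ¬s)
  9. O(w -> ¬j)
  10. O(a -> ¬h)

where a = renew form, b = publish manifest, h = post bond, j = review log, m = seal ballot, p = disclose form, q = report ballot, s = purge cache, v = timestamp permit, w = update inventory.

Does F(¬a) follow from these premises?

No

Premise 10 is O(a -> ¬h); even if O(¬h) held, inferring O(a) would be affirming the consequent — invalid.
No other premise forces O(a). An ideal world satisfying every premise can still have ¬a true, so F(¬a) is not derivable.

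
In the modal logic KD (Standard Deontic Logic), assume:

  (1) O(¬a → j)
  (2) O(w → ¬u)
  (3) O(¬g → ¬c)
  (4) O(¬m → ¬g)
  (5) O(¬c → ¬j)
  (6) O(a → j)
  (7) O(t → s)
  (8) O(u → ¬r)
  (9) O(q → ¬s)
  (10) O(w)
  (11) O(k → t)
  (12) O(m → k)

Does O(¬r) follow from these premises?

No

Premise 8 is O(u → ¬r), but O(u) is not derivable from the premises, so it does not yield O(¬r).
No other premise forces O(¬r). An ideal world satisfying every premise can still have ¬r false, so O(¬r) is not derivable.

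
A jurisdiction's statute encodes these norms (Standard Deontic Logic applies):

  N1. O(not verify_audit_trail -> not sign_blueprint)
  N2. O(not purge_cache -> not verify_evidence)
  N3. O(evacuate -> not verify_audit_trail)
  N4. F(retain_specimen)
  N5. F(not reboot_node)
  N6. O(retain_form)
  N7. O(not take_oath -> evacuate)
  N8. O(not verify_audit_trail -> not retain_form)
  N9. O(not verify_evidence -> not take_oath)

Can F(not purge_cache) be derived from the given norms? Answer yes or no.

Premise 6 gives O(retain_form).
Premise 8, O(not verify_audit_trail -> not retain_form), contraposes to O(retain_form -> verify_audit_trail); with O(retain_form) we get O(verify_audit_trail).
Premise 3 is O(evacuate -> not verify_audit_trail); contrapositively O(verify_audit_trail -> not evacuate). Since O(verify_audit_trail) holds, K gives O(not evacuate).
Premise 7, O(not take_oath -> evacuate), contraposes to O(not evacuate -> take_oath); with O(not evacuate) we get O(take_oath).
The contrapositive of premise 9 (O(not verify_evidence -> not take_oath)) is O(take_oath -> verify_evidence), and O(take_oath) is already established, so O(verify_evidence).
Premise 2 is O(not purge_cache -> not verify_evidence); contrapositively O(verify_evidence -> purge_cache). Since O(verify_evidence) holds, K gives O(purge_cache).
Premises 1, 4, 5 do not contribute to this derivation.
So O(purge_cache) holds, i.e. F(not purge_cache). The claim follows.

Yes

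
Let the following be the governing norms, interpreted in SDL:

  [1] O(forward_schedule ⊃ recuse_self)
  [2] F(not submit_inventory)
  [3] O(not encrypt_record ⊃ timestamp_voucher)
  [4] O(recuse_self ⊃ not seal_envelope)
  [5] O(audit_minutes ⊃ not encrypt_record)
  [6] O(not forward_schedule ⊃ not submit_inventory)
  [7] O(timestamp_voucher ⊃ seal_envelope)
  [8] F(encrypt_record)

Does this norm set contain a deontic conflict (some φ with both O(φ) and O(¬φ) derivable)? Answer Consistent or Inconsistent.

Premise 8 is F(encrypt_record), i.e. O(not encrypt_record).
With premise 3, O(not encrypt_record ⊃ timestamp_voucher), the K-axiom yields O(timestamp_voucher).
From O(timestamp_voucher) and premise 7, O(timestamp_voucher ⊃ seal_envelope), we obtain O(seal_envelope).
The contrapositive of premise 4 (O(recuse_self ⊃ not seal_envelope)) is O(seal_envelope ⊃ not recuse_self), and O(seal_envelope) is already established, so O(not recuse_self).
Premise 1, O(forward_schedule ⊃ recuse_self), contraposes to O(not recuse_self ⊃ not forward_schedule); with O(not recuse_self) we get O(not forward_schedule).
Premise 6 is O(not forward_schedule ⊃ not submit_inventory); since O(not forward_schedule), deontic closure gives O(not submit_inventory).
Yet premise 2 is F(not submit_inventory), i.e. O(submit_inventory).
We now have both O(not submit_inventory) and O(submit_inventory) — submit_inventory is simultaneously obligatory and forbidden, violating the D-axiom.

Inconsistent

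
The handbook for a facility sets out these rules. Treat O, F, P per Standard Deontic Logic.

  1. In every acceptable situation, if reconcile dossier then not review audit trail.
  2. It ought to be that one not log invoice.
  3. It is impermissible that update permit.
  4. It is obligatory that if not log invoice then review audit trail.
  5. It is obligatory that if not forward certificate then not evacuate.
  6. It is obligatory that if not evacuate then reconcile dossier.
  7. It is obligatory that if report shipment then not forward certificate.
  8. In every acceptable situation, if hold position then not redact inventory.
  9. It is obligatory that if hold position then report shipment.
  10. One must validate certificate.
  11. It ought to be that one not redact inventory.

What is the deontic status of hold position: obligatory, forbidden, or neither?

Forbidden

From premise 2 we have O(¬log_invoice).
From O(¬log_invoice) and premise 4, O(¬log_invoice → review_audit_trail), we obtain O(review_audit_trail).
Premise 1 is O(reconcile_dossier → ¬review_audit_trail); contrapositively O(review_audit_trail → ¬reconcile_dossier). Since O(review_audit_trail) holds, K gives O(¬reconcile_dossier).
Premise 6 is O(¬evacuate → reconcile_dossier); contrapositively O(¬reconcile_dossier → evacuate). Since O(¬reconcile_dossier) holds, K gives O(evacuate).
Premise 5, O(¬forward_certificate → ¬evacuate), contraposes to O(evacuate → forward_certificate); with O(evacuate) we get O(forward_certificate).
Premise 7 is O(report_shipment → ¬forward_certificate); contrapositively O(forward_certificate → ¬report_shipment). Since O(forward_certificate) holds, K gives O(¬report_shipment).
Premise 9 is O(hold_position → report_shipment); contrapositively O(¬report_shipment → ¬hold_position). Since O(¬report_shipment) holds, K gives O(¬hold_position).
Premises 3, 8, 10, 11 do not contribute to this derivation.
Thus O(¬hold_position), which is F(hold_position): hold_position is forbidden.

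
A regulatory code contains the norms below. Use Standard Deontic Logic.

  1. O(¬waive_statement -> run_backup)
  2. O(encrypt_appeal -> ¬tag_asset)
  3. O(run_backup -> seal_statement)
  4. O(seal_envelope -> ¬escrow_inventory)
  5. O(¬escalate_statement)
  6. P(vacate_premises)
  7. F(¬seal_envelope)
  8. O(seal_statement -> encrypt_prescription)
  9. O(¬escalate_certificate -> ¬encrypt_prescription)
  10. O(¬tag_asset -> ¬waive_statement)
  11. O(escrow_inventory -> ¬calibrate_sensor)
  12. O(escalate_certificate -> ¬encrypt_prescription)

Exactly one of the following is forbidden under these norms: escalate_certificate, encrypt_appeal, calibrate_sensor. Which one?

Premises 9 and 12 cover both cases: O(¬escalate_certificate -> ¬encrypt_prescription) and O(escalate_certificate -> ¬encrypt_prescription). Since ¬escalate_certificate ∨ escalate_certificate is a tautology, O(¬encrypt_prescription) follows.
The contrapositive of premise 8 (O(seal_statement -> encrypt_prescription)) is O(¬encrypt_prescription -> ¬seal_statement), and O(¬encrypt_prescription) is already established, so O(¬seal_statement).
Premise 3, O(run_backup -> seal_statement), contraposes to O(¬seal_statement -> ¬run_backup); with O(¬seal_statement) we get O(¬run_backup).
Premise 1, O(¬waive_statement -> run_backup), contraposes to O(¬run_backup -> waive_statement); with O(¬run_backup) we get O(waive_statement).
The contrapositive of premise 10 (O(¬tag_asset -> ¬waive_statement)) is O(waive_statement -> tag_asset), and O(waive_statement) is already established, so O(tag_asset).
The contrapositive of premise 2 (O(encrypt_appeal -> ¬tag_asset)) is O(tag_asset -> ¬encrypt_appeal), and O(tag_asset) is already established, so O(¬encrypt_appeal).
So O(¬encrypt_appeal) holds, i.e. encrypt_appeal is forbidden. None of the other listed options is forbidden under the premises.

encrypt_appeal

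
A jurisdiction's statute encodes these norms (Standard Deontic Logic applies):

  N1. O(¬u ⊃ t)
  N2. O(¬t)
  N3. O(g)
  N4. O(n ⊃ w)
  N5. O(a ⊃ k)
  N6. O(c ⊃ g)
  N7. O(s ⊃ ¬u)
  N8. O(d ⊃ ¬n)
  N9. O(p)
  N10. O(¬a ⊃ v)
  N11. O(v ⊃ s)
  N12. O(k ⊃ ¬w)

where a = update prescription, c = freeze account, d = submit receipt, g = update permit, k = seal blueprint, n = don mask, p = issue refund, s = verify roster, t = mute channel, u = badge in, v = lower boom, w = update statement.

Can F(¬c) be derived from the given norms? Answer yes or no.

No

Premise 6 is O(c ⊃ g); even if O(g) held, inferring O(c) would be affirming the consequent — invalid.
No other premise forces O(c). An ideal world satisfying every premise can still have ¬c true, so F(¬c) is not derivable.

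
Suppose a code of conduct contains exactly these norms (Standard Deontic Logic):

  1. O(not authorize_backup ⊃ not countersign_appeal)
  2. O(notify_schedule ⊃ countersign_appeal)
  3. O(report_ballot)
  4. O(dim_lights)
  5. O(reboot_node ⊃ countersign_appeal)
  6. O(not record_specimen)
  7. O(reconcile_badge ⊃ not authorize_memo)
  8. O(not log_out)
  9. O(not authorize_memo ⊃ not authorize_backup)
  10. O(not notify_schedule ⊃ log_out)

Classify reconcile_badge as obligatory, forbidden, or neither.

Forbidden

From premise 8 we have O(not log_out).
Premise 10, O(not notify_schedule ⊃ log_out), contraposes to O(not log_out ⊃ notify_schedule); with O(not log_out) we get O(notify_schedule).
Applying K to premise 2 (O(notify_schedule ⊃ countersign_appeal)) and O(notify_schedule) yields O(countersign_appeal).
The contrapositive of premise 1 (O(not authorize_backup ⊃ not countersign_appeal)) is O(countersign_appeal ⊃ authorize_backup), and O(countersign_appeal) is already established, so O(authorize_backup).
Premise 9, O(not authorize_memo ⊃ not authorize_backup), contraposes to O(authorize_backup ⊃ authorize_memo); with O(authorize_backup) we get O(authorize_memo).
Premise 7 is O(reconcile_badge ⊃ not authorize_memo); contrapositively O(authorize_memo ⊃ not reconcile_badge). Since O(authorize_memo) holds, K gives O(not reconcile_badge).
Premises 3, 4, 5, 6 do not contribute to this derivation.
Thus O(not reconcile_badge), which is F(reconcile_badge): reconcile_badge is forbidden.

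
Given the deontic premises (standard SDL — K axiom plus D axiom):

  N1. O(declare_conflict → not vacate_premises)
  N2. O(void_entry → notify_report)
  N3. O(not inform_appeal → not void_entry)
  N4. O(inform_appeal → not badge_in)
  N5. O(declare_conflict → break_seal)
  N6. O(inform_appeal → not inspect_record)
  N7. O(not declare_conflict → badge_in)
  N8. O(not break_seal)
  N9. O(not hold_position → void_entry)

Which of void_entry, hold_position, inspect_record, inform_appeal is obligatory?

Premise 8 gives O(not break_seal).
The contrapositive of premise 5 (O(declare_conflict → break_seal)) is O(not break_seal → not declare_conflict), and O(not break_seal) is already established, so O(not declare_conflict).
With premise 7, O(not declare_conflict → badge_in), the K-axiom yields O(badge_in).
Premise 4 is O(inform_appeal → not badge_in); contrapositively O(badge_in → not inform_appeal). Since O(badge_in) holds, K gives O(not inform_appeal).
With premise 3, O(not inform_appeal → not void_entry), the K-axiom yields O(not void_entry).
The contrapositive of premise 9 (O(not hold_position → void_entry)) is O(not void_entry → hold_position), and O(not void_entry) is already established, so O(hold_position).
So O(hold_position) holds — hold_position is obligatory. None of the other listed options is made obligatory by any chain of premises.

hold_position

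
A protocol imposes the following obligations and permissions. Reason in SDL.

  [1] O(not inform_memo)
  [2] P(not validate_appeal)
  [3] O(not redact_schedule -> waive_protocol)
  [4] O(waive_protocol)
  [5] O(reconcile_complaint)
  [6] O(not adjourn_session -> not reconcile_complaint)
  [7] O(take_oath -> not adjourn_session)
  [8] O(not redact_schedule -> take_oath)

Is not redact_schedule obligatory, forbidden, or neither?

Forbidden

Premise 5 gives O(reconcile_complaint).
Premise 6 is O(not adjourn_session -> not reconcile_complaint); contrapositively O(reconcile_complaint -> adjourn_session). Since O(reconcile_complaint) holds, K gives O(adjourn_session).
The contrapositive of premise 7 (O(take_oath -> not adjourn_session)) is O(adjourn_session -> not take_oath), and O(adjourn_session) is already established, so O(not take_oath).
The contrapositive of premise 8 (O(not redact_schedule -> take_oath)) is O(not take_oath -> redact_schedule), and O(not take_oath) is already established, so O(redact_schedule).
Premises 1, 2, 3, 4 do not contribute to this derivation.
Thus O(redact_schedule), which is F(not redact_schedule): not redact_schedule is forbidden.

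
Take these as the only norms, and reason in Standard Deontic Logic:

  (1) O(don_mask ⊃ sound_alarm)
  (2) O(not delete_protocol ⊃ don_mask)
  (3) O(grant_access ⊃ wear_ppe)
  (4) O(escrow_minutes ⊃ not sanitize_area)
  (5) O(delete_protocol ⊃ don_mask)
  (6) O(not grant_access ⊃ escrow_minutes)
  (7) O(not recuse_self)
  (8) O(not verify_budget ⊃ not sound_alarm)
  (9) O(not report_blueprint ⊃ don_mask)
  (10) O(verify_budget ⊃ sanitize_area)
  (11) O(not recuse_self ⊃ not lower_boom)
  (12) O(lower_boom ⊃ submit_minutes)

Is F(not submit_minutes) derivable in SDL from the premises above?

Premise 12 is O(lower_boom ⊃ submit_minutes), but O(lower_boom) is not derivable from the premises, so it does not yield O(submit_minutes).
No other premise forces O(submit_minutes). An ideal world satisfying every premise can still have not submit_minutes true, so F(not submit_minutes) is not derivable.

No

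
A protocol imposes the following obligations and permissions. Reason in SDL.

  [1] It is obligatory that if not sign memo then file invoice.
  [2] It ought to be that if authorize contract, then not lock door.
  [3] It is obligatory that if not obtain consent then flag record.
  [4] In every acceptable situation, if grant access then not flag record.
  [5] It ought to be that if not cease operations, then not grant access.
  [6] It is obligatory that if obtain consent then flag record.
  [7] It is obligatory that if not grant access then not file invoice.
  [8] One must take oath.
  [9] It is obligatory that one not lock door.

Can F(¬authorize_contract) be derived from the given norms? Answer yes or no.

Premise 2 is O(authorize_contract → ¬lock_door); even if O(¬lock_door) held, inferring O(authorize_contract) would be affirming the consequent — invalid.
No other premise forces O(authorize_contract). An ideal world satisfying every premise can still have ¬authorize_contract true, so F(¬authorize_contract) is not derivable.

No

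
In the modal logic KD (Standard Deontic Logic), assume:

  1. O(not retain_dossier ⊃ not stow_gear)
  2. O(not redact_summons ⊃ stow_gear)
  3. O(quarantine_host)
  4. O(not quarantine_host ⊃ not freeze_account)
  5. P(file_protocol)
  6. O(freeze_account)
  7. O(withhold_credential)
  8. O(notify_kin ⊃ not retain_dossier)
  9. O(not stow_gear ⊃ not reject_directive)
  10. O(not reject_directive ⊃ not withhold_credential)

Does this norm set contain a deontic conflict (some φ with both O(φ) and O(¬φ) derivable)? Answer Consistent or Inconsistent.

Premise 4 is O(not quarantine_host ⊃ not freeze_account), but O(not quarantine_host) is not derivable from the premises, so it does not yield O(not freeze_account).
So O(not freeze_account) is not derivable, and the apparent clash with O(freeze_account) does not arise.
A world satisfying every obligation exists (e.g. file_protocol=false, freeze_account=true, notify_kin=false, quarantine_host=true, redact_summons=false, reject_directive=true, retain_dossier=true, stow_gear=true, withhold_credential=true); no atom is both obligatory and forbidden, so the set is consistent.

Consistent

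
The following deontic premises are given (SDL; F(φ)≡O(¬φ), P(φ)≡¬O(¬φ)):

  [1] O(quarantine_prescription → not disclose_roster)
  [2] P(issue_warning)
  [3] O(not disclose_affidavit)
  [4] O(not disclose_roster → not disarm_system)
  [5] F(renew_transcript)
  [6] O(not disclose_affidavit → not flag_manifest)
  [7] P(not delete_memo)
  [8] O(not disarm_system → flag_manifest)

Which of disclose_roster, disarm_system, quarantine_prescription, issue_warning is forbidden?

Premise 3 states O(not disclose_affidavit) outright.
With premise 6, O(not disclose_affidavit → not flag_manifest), the K-axiom yields O(not flag_manifest).
Premise 8, O(not disarm_system → flag_manifest), contraposes to O(not flag_manifest → disarm_system); with O(not flag_manifest) we get O(disarm_system).
The contrapositive of premise 4 (O(not disclose_roster → not disarm_system)) is O(disarm_system → disclose_roster), and O(disarm_system) is already established, so O(disclose_roster).
The contrapositive of premise 1 (O(quarantine_prescription → not disclose_roster)) is O(disclose_roster → not quarantine_prescription), and O(disclose_roster) is already established, so O(not quarantine_prescription).
So O(not quarantine_prescription) holds, i.e. quarantine_prescription is forbidden. None of the other listed options is forbidden under the premises.

quarantine_prescription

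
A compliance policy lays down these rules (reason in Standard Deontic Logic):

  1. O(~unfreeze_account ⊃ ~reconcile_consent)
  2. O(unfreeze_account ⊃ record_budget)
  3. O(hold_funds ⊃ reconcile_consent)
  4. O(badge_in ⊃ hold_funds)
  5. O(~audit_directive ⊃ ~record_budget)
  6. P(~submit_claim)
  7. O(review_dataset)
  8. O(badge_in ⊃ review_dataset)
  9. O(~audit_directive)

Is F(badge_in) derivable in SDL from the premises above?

Yes

From premise 9 we have O(~audit_directive).
With premise 5, O(~audit_directive ⊃ ~record_budget), the K-axiom yields O(~record_budget).
Premise 2, O(unfreeze_account ⊃ record_budget), contraposes to O(~record_budget ⊃ ~unfreeze_account); with O(~record_budget) we get O(~unfreeze_account).
Applying K to premise 1 (O(~unfreeze_account ⊃ ~reconcile_consent)) and O(~unfreeze_account) yields O(~reconcile_consent).
The contrapositive of premise 3 (O(hold_funds ⊃ reconcile_consent)) is O(~reconcile_consent ⊃ ~hold_funds), and O(~reconcile_consent) is already established, so O(~hold_funds).
Premise 4 is O(badge_in ⊃ hold_funds); contrapositively O(~hold_funds ⊃ ~badge_in). Since O(~hold_funds) holds, K gives O(~badge_in).
Premises 6, 7, 8 do not contribute to this derivation.
So O(~badge_in) holds, i.e. F(badge_in). The claim follows.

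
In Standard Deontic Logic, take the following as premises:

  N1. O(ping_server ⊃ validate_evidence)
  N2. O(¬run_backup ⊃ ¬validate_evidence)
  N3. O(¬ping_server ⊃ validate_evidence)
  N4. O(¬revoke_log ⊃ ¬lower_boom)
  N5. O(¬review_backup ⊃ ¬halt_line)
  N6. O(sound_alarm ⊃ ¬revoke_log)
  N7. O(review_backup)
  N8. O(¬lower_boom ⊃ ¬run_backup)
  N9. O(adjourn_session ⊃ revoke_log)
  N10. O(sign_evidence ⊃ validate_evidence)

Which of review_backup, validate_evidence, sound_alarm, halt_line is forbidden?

Premises 3 and 1 cover both cases: O(¬ping_server ⊃ validate_evidence) and O(ping_server ⊃ validate_evidence). Since ¬ping_server ∨ ping_server is a tautology, O(validate_evidence) follows.
Premise 2 is O(¬run_backup ⊃ ¬validate_evidence); contrapositively O(validate_evidence ⊃ run_backup). Since O(validate_evidence) holds, K gives O(run_backup).
Premise 8 is O(¬lower_boom ⊃ ¬run_backup); contrapositively O(run_backup ⊃ lower_boom). Since O(run_backup) holds, K gives O(lower_boom).
The contrapositive of premise 4 (O(¬revoke_log ⊃ ¬lower_boom)) is O(lower_boom ⊃ revoke_log), and O(lower_boom) is already established, so O(revoke_log).
Premise 6, O(sound_alarm ⊃ ¬revoke_log), contraposes to O(revoke_log ⊃ ¬sound_alarm); with O(revoke_log) we get O(¬sound_alarm).
So O(¬sound_alarm) holds, i.e. sound_alarm is forbidden. None of the other listed options is forbidden under the premises.

sound_alarm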